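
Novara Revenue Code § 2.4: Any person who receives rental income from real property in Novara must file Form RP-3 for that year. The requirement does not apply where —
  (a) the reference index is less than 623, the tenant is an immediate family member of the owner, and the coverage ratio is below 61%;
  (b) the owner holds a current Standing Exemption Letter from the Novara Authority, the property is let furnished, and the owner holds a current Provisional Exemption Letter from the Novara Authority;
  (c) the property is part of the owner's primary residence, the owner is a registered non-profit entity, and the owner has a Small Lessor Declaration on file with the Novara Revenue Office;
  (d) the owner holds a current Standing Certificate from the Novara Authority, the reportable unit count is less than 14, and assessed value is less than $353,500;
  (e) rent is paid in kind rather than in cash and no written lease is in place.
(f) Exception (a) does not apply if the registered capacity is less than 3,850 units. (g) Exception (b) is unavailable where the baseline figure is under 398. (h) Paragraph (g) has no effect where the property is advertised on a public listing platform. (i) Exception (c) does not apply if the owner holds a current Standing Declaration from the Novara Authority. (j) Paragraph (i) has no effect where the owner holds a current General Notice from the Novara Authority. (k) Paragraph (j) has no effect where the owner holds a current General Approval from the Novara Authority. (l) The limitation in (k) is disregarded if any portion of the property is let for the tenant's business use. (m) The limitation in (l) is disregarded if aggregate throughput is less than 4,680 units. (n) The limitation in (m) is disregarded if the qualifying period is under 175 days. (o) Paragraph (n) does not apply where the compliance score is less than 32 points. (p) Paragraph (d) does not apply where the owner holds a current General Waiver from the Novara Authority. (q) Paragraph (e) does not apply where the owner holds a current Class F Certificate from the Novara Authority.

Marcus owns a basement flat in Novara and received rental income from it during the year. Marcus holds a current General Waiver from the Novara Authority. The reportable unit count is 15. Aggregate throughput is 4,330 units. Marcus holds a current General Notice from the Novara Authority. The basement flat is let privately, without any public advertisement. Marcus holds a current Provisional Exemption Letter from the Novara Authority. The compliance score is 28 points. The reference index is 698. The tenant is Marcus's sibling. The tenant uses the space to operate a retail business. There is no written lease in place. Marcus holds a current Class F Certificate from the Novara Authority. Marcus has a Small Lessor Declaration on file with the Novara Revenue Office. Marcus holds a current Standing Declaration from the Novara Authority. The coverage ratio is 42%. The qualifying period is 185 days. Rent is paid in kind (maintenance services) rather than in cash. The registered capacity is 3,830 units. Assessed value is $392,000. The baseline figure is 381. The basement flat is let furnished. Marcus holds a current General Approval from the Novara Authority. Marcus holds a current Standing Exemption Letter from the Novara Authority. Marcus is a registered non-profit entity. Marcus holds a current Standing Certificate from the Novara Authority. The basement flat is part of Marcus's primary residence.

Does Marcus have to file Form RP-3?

Yes — Marcus must file Form RP-3.

Exception (a) fails — the reference index is 698, not less than 623.
Exception (b)'s conditions are all satisfied: a current Standing Exemption Letter is held; the property is let furnished; a current Provisional Exemption Letter is held. Turning to paragraphs (g)–(h): (g) operates against (b): the baseline figure is 381, under the 398 limit. (h), which would lift (g), is not triggered — the property is let privately without advertisement. (b) is therefore removed.
Exception (c) is satisfied on its face — the basement flat is part of the primary residence; Marcus is a registered non-profit; a Small Lessor Declaration is on file. But applying paragraphs (i)–(o): (i) operates against (c): a current Standing Declaration is held. (j) is engaged (a current General Notice is held), but is set aside by (k): (k) operates against (j): a current General Approval is held. (l) would limit (k) — the space is let for business use — but (m) sets (l) aside: (m) operates — aggregate throughput is 4,330 units, less than the 4,680 units limit. (n) is inapplicable (the qualifying period is 185 days, not under 175 days), so (m) stands. (c) is therefore removed.
Exception (d) requires that the reportable unit count is less than 14; but the reportable unit count is 15, not less than 14, so (d) is unavailable.
Exception (e): rent is paid in kind; there is no written lease — every condition holds. However, paragraph (q) must be considered: (q) operates against (e): a current Class F Certificate is held. So (e) is unavailable.
No exception is made out. Marcus falls within the general rule.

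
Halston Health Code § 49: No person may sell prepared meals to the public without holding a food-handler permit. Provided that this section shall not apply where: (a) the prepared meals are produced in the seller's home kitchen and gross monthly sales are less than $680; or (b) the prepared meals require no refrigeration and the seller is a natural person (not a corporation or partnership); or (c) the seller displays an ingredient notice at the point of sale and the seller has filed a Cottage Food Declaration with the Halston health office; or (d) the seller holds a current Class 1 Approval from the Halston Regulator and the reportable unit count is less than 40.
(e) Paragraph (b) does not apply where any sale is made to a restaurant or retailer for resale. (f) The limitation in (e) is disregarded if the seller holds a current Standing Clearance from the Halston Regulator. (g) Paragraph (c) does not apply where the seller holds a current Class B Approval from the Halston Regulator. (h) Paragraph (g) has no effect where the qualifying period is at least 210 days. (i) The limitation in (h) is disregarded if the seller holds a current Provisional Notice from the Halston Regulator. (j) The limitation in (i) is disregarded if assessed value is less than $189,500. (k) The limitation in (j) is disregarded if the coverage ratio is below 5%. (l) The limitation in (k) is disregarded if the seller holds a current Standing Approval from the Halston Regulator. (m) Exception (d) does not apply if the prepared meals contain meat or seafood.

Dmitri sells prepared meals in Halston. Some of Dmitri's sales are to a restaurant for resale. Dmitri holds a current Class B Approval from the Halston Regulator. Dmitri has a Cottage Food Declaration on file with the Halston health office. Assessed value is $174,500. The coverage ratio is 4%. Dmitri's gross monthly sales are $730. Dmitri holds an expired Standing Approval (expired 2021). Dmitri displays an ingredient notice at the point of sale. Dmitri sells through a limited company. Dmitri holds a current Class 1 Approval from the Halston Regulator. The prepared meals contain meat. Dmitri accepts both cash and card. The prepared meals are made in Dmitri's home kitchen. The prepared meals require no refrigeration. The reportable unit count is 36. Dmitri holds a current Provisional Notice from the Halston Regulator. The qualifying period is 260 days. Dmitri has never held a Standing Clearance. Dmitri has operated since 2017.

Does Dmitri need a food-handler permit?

Yes — Dmitri must hold a food-handler permit.

Exception (a) fails — gross monthly sales are $730, not less than $680.
Exception (b) does not apply: the seller operates through a limited company.
Exception (c): an ingredient notice is displayed; a Cottage Food Declaration is on file — every condition holds. However, paragraphs (g)–(l) must be considered: (g) operates against (c): a current Class B Approval is held. (h) would limit (g) — the qualifying period is 260 days, meeting the 210 days threshold — but (i) sets (h) aside: (i) operates — a current Provisional Notice is held. (j) would limit (i) — assessed value is $174,500, less than the $189,500 limit — but (k) sets (j) aside: (k) operates against (j): the coverage ratio is 4%, below the 5% limit. (l) is not triggered (no current Standing Approval is held), so (k) stands. Exception (c) does not apply.
All of (d)'s requirements are met (a current Class 1 Approval is held; the reportable unit count is 36, less than the 40 limit). But applying paragraph (m): (m) operates against (d): the prepared meals contain meat. Exception (d) does not apply.
No exception displaces § 49.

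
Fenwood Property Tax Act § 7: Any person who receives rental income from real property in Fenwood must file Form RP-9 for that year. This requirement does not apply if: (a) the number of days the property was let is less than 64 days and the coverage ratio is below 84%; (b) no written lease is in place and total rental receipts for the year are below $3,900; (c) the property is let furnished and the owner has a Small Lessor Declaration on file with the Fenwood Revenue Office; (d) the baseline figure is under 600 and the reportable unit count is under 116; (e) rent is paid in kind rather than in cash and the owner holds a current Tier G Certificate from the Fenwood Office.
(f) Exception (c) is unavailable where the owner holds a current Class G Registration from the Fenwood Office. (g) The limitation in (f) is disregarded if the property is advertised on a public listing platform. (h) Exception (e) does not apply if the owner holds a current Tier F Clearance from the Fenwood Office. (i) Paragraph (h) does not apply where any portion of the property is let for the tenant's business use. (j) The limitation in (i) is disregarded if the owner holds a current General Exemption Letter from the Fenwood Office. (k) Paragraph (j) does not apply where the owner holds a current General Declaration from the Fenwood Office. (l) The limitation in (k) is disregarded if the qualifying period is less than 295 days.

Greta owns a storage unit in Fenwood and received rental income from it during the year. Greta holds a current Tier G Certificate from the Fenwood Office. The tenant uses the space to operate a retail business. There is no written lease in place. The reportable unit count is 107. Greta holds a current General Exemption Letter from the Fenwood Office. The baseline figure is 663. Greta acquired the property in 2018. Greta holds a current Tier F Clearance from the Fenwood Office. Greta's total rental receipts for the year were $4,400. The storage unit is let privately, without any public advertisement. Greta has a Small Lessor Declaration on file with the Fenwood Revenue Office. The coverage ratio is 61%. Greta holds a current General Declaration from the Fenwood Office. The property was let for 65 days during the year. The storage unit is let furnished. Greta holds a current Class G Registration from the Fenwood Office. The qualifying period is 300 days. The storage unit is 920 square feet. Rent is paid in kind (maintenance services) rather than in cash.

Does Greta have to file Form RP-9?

Exception (a) requires that the number of days the property was let is less than 64 days; but the number of days the property was let is 65 days, not less than 64 days, so (a) is unavailable.
Exception (b) requires that total rental receipts for the year are below $3,900; but total rental receipts for the year are $4,400, not below $3,900, so (b) is unavailable.
Exception (c): the property is let furnished; a Small Lessor Declaration is on file — every condition holds. But applying paragraphs (f)–(g): (f) applies — a current Class G Registration is held. (g) is not triggered (the property is let privately without advertisement), so (f) stands. So (c) is unavailable.
Exception (d) requires that the baseline figure is under 600; but the baseline figure is 663, not under 600, so (d) is unavailable.
Exception (e): rent is paid in kind; a current Tier G Certificate is held — every condition holds. As to paragraphs (h)–(l): (h) is triggered (a current Tier F Clearance is held), but is overridden by (i): (i) operates against (h): the space is let for business use. (j) applies (a current General Exemption Letter is held), but is displaced by (k): (k) operates against (j): a current General Declaration is held. (l), which would lift (k), is not triggered — the qualifying period is 300 days, not less than 295 days. (e) remains available.

No — exception (e) applies; Greta is not required to file Form RP-9.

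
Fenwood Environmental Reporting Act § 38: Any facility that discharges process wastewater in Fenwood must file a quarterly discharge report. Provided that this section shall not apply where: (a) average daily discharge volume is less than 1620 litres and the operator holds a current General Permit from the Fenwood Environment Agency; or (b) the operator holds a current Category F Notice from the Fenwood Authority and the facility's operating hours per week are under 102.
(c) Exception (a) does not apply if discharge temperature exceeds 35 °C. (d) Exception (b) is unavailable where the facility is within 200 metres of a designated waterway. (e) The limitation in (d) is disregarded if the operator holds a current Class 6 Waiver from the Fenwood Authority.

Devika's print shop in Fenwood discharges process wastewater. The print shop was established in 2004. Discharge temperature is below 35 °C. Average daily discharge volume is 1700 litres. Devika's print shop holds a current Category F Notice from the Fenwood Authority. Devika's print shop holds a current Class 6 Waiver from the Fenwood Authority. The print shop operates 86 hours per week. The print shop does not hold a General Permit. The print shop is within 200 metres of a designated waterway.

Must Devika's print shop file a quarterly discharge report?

No — exception (b) applies; Devika's print shop is not required to file a quarterly discharge report.

Exception (a) requires that average daily discharge volume is less than 1620 litres; but average daily discharge volume is 1700 litres, not less than 1620 litres, so (a) is unavailable.
Exception (b) is satisfied on its face — a current Category F Notice is held; the facility's operating hours per week are 86, under the 102 limit. As to paragraphs (d)–(e): (d) applies (the print shop is within 200 m of a designated waterway), but is itself disapplied by (e): (e) operates against (d): a current Class 6 Waiver is held. So (b) applies.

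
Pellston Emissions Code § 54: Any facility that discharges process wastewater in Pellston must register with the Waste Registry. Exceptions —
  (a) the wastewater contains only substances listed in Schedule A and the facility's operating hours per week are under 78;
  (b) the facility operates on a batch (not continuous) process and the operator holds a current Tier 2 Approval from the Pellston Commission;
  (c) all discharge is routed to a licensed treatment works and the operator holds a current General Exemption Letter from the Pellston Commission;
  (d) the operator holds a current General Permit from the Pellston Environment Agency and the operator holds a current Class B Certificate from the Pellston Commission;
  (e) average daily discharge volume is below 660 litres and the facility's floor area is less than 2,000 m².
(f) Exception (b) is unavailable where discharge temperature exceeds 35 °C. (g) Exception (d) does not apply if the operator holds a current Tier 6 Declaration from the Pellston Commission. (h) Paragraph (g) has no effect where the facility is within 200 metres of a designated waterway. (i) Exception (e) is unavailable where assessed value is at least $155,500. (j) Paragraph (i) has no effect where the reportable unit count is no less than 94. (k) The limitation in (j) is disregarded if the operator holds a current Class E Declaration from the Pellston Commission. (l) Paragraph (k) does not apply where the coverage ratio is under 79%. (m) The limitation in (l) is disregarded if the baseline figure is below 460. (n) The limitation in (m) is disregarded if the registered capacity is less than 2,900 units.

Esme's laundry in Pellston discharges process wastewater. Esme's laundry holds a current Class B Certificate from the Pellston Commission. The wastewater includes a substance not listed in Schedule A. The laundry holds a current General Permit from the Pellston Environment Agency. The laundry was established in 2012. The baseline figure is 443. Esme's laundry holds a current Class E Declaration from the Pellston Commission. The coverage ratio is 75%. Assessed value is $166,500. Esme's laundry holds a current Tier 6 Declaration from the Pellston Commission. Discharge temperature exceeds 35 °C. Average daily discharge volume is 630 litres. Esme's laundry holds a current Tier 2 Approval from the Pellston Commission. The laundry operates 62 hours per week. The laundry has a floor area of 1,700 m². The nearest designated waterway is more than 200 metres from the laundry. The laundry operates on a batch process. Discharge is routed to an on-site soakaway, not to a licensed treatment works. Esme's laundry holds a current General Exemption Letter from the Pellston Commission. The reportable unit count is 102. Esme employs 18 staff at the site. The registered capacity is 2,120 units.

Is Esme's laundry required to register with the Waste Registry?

Exception (a) requires that the wastewater contains only substances listed in Schedule A; but the wastewater includes a non-Schedule-A substance, so (a) is unavailable.
Exception (b): the facility operates on a batch process; a current Tier 2 Approval is held — every condition holds. Turning to paragraph (f): (f) operates — discharge temperature exceeds 35 °C. So (b) is unavailable.
Exception (c) requires that all discharge is routed to a licensed treatment works; but discharge is not routed to a licensed treatment works, so (c) is unavailable.
Exception (d): a current General Permit is held; a current Class B Certificate is held — every condition holds. But: (g) is triggered — a current Tier 6 Declaration is held. (h), which would lift (g), does not operate here — the laundry is more than 200 m from any designated waterway. Exception (d) does not apply.
All of (e)'s requirements are met (average daily discharge volume is 630 litres, below the 660 litres limit; the facility's floor area is 1,700 m², less than the 2,000 m² limit). Applying paragraphs (i)–(n): (i) would limit (e) — assessed value is $166,500, meeting the $155,500 threshold — but (j) sets (i) aside: (j) operates against (i): the reportable unit count is 102, meeting the 94 threshold. (k) would limit (j) — a current Class E Declaration is held — but (l) sets (k) aside: (l) operates against (k): the coverage ratio is 75%, under the 79% limit. (m) would limit (l) — the baseline figure is 443, below the 460 limit — but (n) sets (m) aside: (n) operates against (m): the registered capacity is 2,120 units, less than the 2,900 units limit. (e) remains available.

No — exception (e) applies; Esme's laundry is not required to register with the Waste Registry.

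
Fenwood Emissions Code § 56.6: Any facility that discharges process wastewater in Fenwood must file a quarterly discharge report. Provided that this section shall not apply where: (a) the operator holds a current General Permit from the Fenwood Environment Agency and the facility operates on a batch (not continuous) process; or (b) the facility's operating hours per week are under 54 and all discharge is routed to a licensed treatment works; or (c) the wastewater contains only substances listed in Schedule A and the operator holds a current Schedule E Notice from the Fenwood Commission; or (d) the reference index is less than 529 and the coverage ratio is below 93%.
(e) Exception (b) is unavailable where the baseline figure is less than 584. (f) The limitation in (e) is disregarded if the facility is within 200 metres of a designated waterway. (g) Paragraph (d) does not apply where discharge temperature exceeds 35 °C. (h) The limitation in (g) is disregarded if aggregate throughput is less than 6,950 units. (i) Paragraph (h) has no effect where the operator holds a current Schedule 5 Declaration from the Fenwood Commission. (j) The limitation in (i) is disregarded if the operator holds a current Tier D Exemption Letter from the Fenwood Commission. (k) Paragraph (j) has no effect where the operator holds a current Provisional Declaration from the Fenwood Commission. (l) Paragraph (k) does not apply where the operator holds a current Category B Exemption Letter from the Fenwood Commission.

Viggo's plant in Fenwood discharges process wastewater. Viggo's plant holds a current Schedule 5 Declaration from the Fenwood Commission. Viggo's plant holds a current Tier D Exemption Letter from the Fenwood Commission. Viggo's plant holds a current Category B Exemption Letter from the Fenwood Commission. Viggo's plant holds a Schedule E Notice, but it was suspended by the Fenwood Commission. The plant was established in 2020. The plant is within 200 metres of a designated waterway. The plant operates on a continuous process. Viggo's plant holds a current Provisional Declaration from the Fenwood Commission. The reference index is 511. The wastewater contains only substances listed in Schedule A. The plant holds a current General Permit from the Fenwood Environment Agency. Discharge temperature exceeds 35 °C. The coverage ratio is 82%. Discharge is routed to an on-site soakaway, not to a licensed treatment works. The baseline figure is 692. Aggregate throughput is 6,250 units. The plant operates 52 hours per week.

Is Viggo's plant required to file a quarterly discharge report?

No — exception (d) applies; Viggo's plant is not required to file a quarterly discharge report.

Exception (a) requires that the facility operates on a batch (not continuous) process; but the facility operates on a continuous process, so (a) is unavailable.
Exception (b) fails — discharge is not routed to a licensed treatment works.
Exception (c) requires that the operator holds a current Schedule E Notice from the Fenwood Commission; but no current Schedule E Notice is held, so (c) is unavailable.
Exception (d) is satisfied on its face — the reference index is 511, less than the 529 limit; the coverage ratio is 82%, below the 93% limit. Under paragraphs (g)–(l): (g) is engaged (discharge temperature exceeds 35 °C), but is overridden by (h): (h) is engaged — aggregate throughput is 6,250 units, less than the 6,950 units limit. (i) would limit (h) — a current Schedule 5 Declaration is held — but (j) sets (i) aside: (j) applies — a current Tier D Exemption Letter is held. (k) would limit (j) — a current Provisional Declaration is held — but (l) sets (k) aside: (l) operates — a current Category B Exemption Letter is held. (d) remains available.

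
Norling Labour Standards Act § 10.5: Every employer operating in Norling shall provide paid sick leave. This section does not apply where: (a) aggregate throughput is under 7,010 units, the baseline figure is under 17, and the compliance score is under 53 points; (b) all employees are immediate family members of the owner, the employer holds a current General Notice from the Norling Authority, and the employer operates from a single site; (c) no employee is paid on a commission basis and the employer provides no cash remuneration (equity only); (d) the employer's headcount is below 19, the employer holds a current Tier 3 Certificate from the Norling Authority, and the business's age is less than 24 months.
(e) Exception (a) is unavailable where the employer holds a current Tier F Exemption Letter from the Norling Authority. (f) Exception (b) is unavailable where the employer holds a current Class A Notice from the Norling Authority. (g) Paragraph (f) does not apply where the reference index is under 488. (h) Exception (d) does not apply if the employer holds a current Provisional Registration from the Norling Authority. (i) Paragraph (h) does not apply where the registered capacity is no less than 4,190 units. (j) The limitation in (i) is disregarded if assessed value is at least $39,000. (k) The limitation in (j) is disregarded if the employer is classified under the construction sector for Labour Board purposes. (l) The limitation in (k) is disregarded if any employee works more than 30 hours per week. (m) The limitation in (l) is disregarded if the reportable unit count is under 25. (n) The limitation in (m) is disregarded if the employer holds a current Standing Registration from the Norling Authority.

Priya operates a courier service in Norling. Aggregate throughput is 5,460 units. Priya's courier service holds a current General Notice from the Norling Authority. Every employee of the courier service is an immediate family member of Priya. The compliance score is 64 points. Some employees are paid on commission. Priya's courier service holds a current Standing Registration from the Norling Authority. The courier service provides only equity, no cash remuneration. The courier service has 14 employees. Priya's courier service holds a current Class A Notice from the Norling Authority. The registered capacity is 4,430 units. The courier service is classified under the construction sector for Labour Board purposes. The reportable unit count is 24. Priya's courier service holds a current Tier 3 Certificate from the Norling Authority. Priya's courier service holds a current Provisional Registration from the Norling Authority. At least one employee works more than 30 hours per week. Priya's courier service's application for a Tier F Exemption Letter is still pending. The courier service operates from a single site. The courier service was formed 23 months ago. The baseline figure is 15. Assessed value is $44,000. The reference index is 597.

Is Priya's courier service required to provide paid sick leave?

Exception (a) fails — the compliance score is 64 points, not under 53 points.
Exception (b)'s conditions are all satisfied: every employee is an immediate family member; a current General Notice is held; the employer operates from a single site. Turning to paragraphs (f)–(g): (f) operates against (b): a current Class A Notice is held. (g), which would lift (f), is not engaged — the reference index is 597, not under 488. Exception (b) does not apply.
Exception (c) does not apply: some employees are paid on commission.
All of (d)'s requirements are met (the employer's headcount is 14, below the 19 limit; a current Tier 3 Certificate is held; the business's age is 23 months, less than the 24 months limit). Turning to paragraphs (h)–(n): (h) operates against (d): a current Provisional Registration is held. (i) applies (the registered capacity is 4,430 units, meeting the 4,190 units threshold), but is itself disapplied by (j): (j) is triggered — assessed value is $44,000, meeting the $39,000 threshold. (k) is triggered (the courier service is classified under the construction sector), but is set aside by (l): (l) is triggered — at least one employee exceeds 30 hours/week. (m) would limit (l) — the reportable unit count is 24, under the 25 limit — but (n) sets (m) aside: (n) operates against (m): a current Standing Registration is held. So (d) is unavailable.
No exception is made out. Priya's courier service falls within the general rule.

Yes — Priya's courier service must provide paid sick leave.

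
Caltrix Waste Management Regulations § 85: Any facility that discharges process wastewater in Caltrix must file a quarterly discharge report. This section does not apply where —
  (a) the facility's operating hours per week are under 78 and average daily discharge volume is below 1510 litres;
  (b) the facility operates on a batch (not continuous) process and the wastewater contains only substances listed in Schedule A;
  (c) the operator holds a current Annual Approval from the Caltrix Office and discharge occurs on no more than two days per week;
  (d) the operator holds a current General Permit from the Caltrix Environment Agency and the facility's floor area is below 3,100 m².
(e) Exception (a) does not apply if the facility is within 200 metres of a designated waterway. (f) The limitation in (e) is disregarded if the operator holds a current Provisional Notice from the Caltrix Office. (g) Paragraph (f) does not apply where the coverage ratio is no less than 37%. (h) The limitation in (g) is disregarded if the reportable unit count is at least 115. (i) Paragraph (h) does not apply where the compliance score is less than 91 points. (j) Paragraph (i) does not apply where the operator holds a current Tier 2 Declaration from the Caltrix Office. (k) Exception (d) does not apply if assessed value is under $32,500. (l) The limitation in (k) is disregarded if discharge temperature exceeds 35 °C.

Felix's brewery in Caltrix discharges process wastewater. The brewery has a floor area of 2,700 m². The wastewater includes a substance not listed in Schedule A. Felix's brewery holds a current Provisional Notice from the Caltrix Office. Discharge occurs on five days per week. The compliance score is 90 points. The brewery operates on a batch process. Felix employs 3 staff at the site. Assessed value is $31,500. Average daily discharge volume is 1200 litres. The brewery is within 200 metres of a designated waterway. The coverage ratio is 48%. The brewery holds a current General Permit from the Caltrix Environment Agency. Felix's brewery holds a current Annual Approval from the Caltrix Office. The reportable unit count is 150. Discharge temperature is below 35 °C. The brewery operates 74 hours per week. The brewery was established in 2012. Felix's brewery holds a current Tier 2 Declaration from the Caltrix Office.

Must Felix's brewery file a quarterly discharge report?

No — exception (a) applies; Felix's brewery is not required to file a quarterly discharge report.

Exception (a): the facility's operating hours per week are 74, under the 78 limit; average daily discharge volume is 1200 litres, below the 1510 litres limit — every condition holds. As to paragraphs (e)–(j): (e) applies (the brewery is within 200 m of a designated waterway), but is displaced by (f): (f) operates against (e): a current Provisional Notice is held. (g) would limit (f) — the coverage ratio is 48%, meeting the 37% threshold — but (h) sets (g) aside: (h) operates — the reportable unit count is 150, meeting the 115 threshold. (i) is triggered (the compliance score is 90 points, less than the 91 points limit), but is displaced by (j): (j) is triggered — a current Tier 2 Declaration is held. So (a) applies.
Exception (b) requires that the wastewater contains only substances listed in Schedule A; but the wastewater includes a non-Schedule-A substance, so (b) is unavailable.
Exception (c) does not apply: discharge occurs on five days per week.
Exception (d)'s conditions are all satisfied: a current General Permit is held; the facility's floor area is 2,700 m², below the 3,100 m² limit. Turning to paragraphs (k)–(l): (k) operates against (d): assessed value is $31,500, under the $32,500 limit. (l) is not engaged (discharge temperature is below 35 °C), so (k) stands. So (d) is unavailable.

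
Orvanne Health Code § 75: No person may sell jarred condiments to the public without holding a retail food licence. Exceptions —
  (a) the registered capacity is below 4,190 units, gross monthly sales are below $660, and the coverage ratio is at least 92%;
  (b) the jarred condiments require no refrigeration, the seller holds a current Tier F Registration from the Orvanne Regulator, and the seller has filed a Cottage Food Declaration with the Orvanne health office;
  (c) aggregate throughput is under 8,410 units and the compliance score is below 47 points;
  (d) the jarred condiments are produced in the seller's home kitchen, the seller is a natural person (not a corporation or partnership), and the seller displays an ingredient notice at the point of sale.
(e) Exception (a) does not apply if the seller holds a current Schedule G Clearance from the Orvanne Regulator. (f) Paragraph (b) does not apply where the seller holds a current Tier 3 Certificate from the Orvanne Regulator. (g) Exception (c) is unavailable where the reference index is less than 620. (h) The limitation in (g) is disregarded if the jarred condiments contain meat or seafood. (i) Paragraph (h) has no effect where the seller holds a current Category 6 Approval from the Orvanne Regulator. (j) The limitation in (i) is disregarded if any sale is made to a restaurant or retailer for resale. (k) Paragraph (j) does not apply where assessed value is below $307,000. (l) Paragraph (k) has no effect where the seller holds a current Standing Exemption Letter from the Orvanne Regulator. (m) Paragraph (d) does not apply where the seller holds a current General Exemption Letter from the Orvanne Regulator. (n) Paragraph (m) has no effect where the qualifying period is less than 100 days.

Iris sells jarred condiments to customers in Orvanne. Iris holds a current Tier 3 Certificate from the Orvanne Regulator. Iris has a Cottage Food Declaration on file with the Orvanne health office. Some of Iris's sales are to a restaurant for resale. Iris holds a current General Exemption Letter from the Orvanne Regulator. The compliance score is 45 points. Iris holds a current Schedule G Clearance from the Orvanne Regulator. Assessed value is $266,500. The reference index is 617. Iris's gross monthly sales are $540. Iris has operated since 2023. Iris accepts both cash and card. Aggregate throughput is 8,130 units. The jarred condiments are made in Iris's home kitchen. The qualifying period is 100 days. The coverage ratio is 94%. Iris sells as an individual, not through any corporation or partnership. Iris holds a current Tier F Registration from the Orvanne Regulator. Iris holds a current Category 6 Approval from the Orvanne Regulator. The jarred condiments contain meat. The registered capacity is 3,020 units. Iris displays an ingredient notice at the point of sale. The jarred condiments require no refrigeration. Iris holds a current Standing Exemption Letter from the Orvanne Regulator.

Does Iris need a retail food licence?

No — exception (c) applies; Iris is not required to hold a retail food licence.

All of (a)'s requirements are met (the registered capacity is 3,020 units, below the 4,190 units limit; gross monthly sales are $540, below the $660 limit; the coverage ratio is 94%, meeting the 92% threshold). But: (e) operates — a current Schedule G Clearance is held. Exception (a) does not apply.
All of (b)'s requirements are met (the jarred condiments are shelf-stable; a current Tier F Registration is held; a Cottage Food Declaration is on file). But: (f) is engaged — a current Tier 3 Certificate is held. So (b) is unavailable.
Exception (c)'s conditions are all satisfied: aggregate throughput is 8,130 units, under the 8,410 units limit; the compliance score is 45 points, below the 47 points limit. Considering the limiting provisions: (g) operates (the reference index is 617, less than the 620 limit), but is displaced by (h): (h) is triggered — the jarred condiments contain meat. (i) applies (a current Category 6 Approval is held), but is overridden by (j): (j) operates against (i): some sales are to a restaurant for resale. (k) operates (assessed value is $266,500, below the $307,000 limit), but is itself disapplied by (l): (l) is engaged — a current Standing Exemption Letter is held. (c) remains available.
Exception (d) is satisfied on its face — the jarred condiments are home-kitchen produced; the seller is a natural person; an ingredient notice is displayed. But applying paragraphs (m)–(n): (m) operates against (d): a current General Exemption Letter is held. (n) does not operate here (the qualifying period is 100 days, not less than 100 days), so (m) stands. So (d) is unavailable.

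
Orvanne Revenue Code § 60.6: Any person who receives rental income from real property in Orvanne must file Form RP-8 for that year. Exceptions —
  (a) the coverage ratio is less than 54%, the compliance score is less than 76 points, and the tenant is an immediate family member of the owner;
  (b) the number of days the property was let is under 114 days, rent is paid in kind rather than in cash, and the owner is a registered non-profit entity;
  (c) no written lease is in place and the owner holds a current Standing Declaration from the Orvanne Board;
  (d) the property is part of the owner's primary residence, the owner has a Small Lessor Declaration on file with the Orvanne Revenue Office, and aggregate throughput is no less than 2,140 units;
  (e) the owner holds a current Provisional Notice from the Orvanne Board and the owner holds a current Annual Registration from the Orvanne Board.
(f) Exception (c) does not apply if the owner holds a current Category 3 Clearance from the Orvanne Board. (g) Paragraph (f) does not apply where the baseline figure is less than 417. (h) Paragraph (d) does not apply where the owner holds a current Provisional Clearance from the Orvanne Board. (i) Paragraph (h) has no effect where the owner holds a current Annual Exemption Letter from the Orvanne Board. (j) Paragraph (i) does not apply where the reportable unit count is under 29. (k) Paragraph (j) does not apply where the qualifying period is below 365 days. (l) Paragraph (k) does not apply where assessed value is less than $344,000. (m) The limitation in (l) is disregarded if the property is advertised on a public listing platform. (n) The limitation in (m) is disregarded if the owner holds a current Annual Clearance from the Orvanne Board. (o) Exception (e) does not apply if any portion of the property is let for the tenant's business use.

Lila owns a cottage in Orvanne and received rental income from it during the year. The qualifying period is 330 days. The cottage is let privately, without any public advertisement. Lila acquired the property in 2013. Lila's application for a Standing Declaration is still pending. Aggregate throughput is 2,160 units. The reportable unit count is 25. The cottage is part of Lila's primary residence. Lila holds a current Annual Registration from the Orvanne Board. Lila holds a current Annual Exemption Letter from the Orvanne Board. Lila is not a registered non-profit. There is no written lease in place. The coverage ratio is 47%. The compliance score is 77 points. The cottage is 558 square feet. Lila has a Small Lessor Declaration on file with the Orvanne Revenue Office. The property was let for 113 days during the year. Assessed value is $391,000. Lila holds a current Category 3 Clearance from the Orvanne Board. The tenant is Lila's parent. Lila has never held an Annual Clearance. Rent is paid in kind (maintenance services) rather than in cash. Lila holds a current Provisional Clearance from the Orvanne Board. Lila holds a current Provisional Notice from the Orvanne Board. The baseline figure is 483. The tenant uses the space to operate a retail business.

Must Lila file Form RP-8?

No — exception (d) applies; Lila is not required to file Form RP-8.

Exception (a) does not apply: the compliance score is 77 points, not less than 76 points.
Exception (b) does not apply: Lila is not a registered non-profit.
Exception (c) fails — no current Standing Declaration is held.
Exception (d)'s conditions are all satisfied: the cottage is part of the primary residence; a Small Lessor Declaration is on file; aggregate throughput is 2,160 units, meeting the 2,140 units threshold. As to paragraphs (h)–(n): (h) is triggered (a current Provisional Clearance is held), but yields to (i): (i) operates — a current Annual Exemption Letter is held. (j) would limit (i) — the reportable unit count is 25, under the 29 limit — but (k) sets (j) aside: (k) applies — the qualifying period is 330 days, below the 365 days limit. (l) does not operate here (assessed value is $391,000, not less than $344,000), so (k) stands. Exception (d) stands.
Exception (e)'s conditions are all satisfied: a current Provisional Notice is held; a current Annual Registration is held. But: (o) operates against (e): the space is let for business use. (e) is therefore removed.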